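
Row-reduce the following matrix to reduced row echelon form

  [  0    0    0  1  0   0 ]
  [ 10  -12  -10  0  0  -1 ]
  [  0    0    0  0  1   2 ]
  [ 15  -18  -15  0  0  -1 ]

Swap R1 and R2.
  [ 10  -12  -10  0  0  -1 ]
  [  0    0    0  1  0   0 ]
  [  0    0    0  0  1   2 ]
  [ 15  -18  -15  0  0  -1 ]
Multiply R1 by 1/10.
  [  1  -6/5   -1  0  0  -1/10 ]
  [  0     0    0  1  0      0 ]
  [  0     0    0  0  1      2 ]
  [ 15   -18  -15  0  0     -1 ]
Subtract 15 times R1 from R4.
  [ 1  -6/5  -1  0  0  -1/10 ]
  [ 0     0   0  1  0      0 ]
  [ 0     0   0  0  1      2 ]
  [ 0     0   0  0  0    1/2 ]
Multiply R4 by 2.
  [ 1  -6/5  -1  0  0  -1/10 ]
  [ 0     0   0  1  0      0 ]
  [ 0     0   0  0  1      2 ]
  [ 0     0   0  0  0      1 ]
Subtract 2 times R4 from R3.
  [ 1  -6/5  -1  0  0  -1/10 ]
  [ 0     0   0  1  0      0 ]
  [ 0     0   0  0  1      0 ]
  [ 0     0   0  0  0      1 ]
Add 1/10 times R4 to R1.
  [ 1  -6/5  -1  0  0  0 ]
  [ 0     0   0  1  0  0 ]
  [ 0     0   0  0  1  0 ]
  [ 0     0   0  0  0  1 ]

[[1, -6/5, -1, 0, 0, 0], [0, 0, 0, 1, 0, 0], [0, 0, 0, 0, 1, 0], [0, 0, 0, 0, 0, 1]]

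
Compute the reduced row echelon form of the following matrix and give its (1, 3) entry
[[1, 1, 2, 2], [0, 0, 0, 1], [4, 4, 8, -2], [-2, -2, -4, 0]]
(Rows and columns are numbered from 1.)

2

ρ3 ← ρ3 − 4·ρ1
  [  1   1   2    2 ]
  [  0   0   0    1 ]
  [  0   0   0  -10 ]
  [ -2  -2  -4    0 ]
ρ4 ← ρ4 + 2·ρ1
  [ 1  1  2    2 ]
  [ 0  0  0    1 ]
  [ 0  0  0  -10 ]
  [ 0  0  0    4 ]
ρ3 ← ρ3 + 10·ρ2
  [ 1  1  2  2 ]
  [ 0  0  0  1 ]
  [ 0  0  0  0 ]
  [ 0  0  0  4 ]
ρ4 ← ρ4 − 4·ρ2
  [ 1  1  2  2 ]
  [ 0  0  0  1 ]
  [ 0  0  0  0 ]
  [ 0  0  0  0 ]
ρ1 ← ρ1 − 2·ρ2
  [ 1  1  2  0 ]
  [ 0  0  0  1 ]
  [ 0  0  0  0 ]
  [ 0  0  0  0 ]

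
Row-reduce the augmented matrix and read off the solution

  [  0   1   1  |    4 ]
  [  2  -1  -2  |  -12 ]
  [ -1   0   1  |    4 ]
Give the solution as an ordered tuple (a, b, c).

(-4, 4, 0)

ρ1 <-> ρ2
  [  2  -1  -2  |  -12 ]
  [  0   1   1  |    4 ]
  [ -1   0   1  |    4 ]
ρ1 → 1/2·ρ1
  [  1  -1/2  -1  |  -6 ]
  [  0     1   1  |   4 ]
  [ -1     0   1  |   4 ]
ρ3 → ρ3 + ρ1
  [ 1  -1/2  -1  |  -6 ]
  [ 0     1   1  |   4 ]
  [ 0  -1/2   0  |  -2 ]
ρ3 → ρ3 + 1/2·ρ2
  [ 1  -1/2   -1  |  -6 ]
  [ 0     1    1  |   4 ]
  [ 0     0  1/2  |   0 ]
ρ3 → 2·ρ3
  [ 1  -1/2  -1  |  -6 ]
  [ 0     1   1  |   4 ]
  [ 0     0   1  |   0 ]
ρ2 → ρ2 − ρ3
  [ 1  -1/2  -1  |  -6 ]
  [ 0     1   0  |   4 ]
  [ 0     0   1  |   0 ]
ρ1 → ρ1 + ρ3
  [ 1  -1/2  0  |  -6 ]
  [ 0     1  0  |   4 ]
  [ 0     0  1  |   0 ]
ρ1 → ρ1 + 1/2·ρ2
  [ 1  0  0  |  -4 ]
  [ 0  1  0  |   4 ]
  [ 0  0  1  |   0 ]
Reading off the last column: a = -4, b = 4, c = 0.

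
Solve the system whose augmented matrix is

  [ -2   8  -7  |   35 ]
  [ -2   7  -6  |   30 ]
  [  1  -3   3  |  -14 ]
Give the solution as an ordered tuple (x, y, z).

(1, 2, -3)

Multiply ρ1 by -1/2.
  [  1  -4  7/2  |  -35/2 ]
  [ -2   7   -6  |     30 ]
  [  1  -3    3  |    -14 ]
Add 2 times ρ1 to ρ2.
  [ 1  -4  7/2  |  -35/2 ]
  [ 0  -1    1  |     -5 ]
  [ 1  -3    3  |    -14 ]
Subtract ρ1 from ρ3.
  [ 1  -4   7/2  |  -35/2 ]
  [ 0  -1     1  |     -5 ]
  [ 0   1  -1/2  |    7/2 ]
Multiply ρ2 by -1.
  [ 1  -4   7/2  |  -35/2 ]
  [ 0   1    -1  |      5 ]
  [ 0   1  -1/2  |    7/2 ]
Subtract ρ2 from ρ3.
  [ 1  -4  7/2  |  -35/2 ]
  [ 0   1   -1  |      5 ]
  [ 0   0  1/2  |   -3/2 ]
Multiply ρ3 by 2.
  [ 1  -4  7/2  |  -35/2 ]
  [ 0   1   -1  |      5 ]
  [ 0   0    1  |     -3 ]
Add ρ3 to ρ2.
  [ 1  -4  7/2  |  -35/2 ]
  [ 0   1    0  |      2 ]
  [ 0   0    1  |     -3 ]
Subtract 7/2 times ρ3 from ρ1.
  [ 1  -4  0  |  -7 ]
  [ 0   1  0  |   2 ]
  [ 0   0  1  |  -3 ]
Add 4 times ρ2 to ρ1.
  [ 1  0  0  |   1 ]
  [ 0  1  0  |   2 ]
  [ 0  0  1  |  -3 ]
Reading off the last column: x = 1, y = 2, z = -3.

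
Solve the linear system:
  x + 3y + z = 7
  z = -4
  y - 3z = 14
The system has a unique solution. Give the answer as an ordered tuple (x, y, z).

(5, 2, -4)

Form the augmented matrix and row-reduce:
  [ 1  3   1  |   7 ]
  [ 0  0   1  |  -4 ]
  [ 0  1  -3  |  14 ]
R2 <-> R3
  [ 1  3   1  |   7 ]
  [ 0  1  -3  |  14 ]
  [ 0  0   1  |  -4 ]
R2 := R2 + 3·R3
  [ 1  3  1  |   7 ]
  [ 0  1  0  |   2 ]
  [ 0  0  1  |  -4 ]
R1 := R1 − R3
  [ 1  3  0  |  11 ]
  [ 0  1  0  |   2 ]
  [ 0  0  1  |  -4 ]
R1 := R1 − 3·R2
  [ 1  0  0  |   5 ]
  [ 0  1  0  |   2 ]
  [ 0  0  1  |  -4 ]
Reading off the last column: x = 5, y = 2, z = -4.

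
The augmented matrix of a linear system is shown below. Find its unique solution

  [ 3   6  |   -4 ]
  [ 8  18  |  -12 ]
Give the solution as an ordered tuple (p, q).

(0, -2/3)

R1 -> 1/3·R1
  [ 1   2  |  -4/3 ]
  [ 8  18  |   -12 ]
R2 -> R2 − 8·R1
  [ 1  2  |  -4/3 ]
  [ 0  2  |  -4/3 ]
R2 -> 1/2·R2
  [ 1  2  |  -4/3 ]
  [ 0  1  |  -2/3 ]
R1 -> R1 − 2·R2
  [ 1  0  |     0 ]
  [ 0  1  |  -2/3 ]
Reading off the last column: p = 0, q = -2/3.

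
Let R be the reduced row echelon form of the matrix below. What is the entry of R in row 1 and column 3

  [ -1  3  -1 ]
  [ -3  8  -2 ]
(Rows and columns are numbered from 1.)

-2

R1 -> -1·R1
R2 -> R2 + 3·R1
R2 -> -1·R2
R1 -> R1 + 3·R2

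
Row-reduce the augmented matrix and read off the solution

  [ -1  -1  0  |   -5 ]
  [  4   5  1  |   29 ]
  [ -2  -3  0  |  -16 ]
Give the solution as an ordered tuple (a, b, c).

(-1, 6, 3)

R1 → -1·R1
  [  1   1  0  |    5 ]
  [  4   5  1  |   29 ]
  [ -2  -3  0  |  -16 ]
R2 → R2 − 4·R1
  [  1   1  0  |    5 ]
  [  0   1  1  |    9 ]
  [ -2  -3  0  |  -16 ]
R3 → R3 + 2·R1
  [ 1   1  0  |   5 ]
  [ 0   1  1  |   9 ]
  [ 0  -1  0  |  -6 ]
R3 → R3 + R2
  [ 1  1  0  |  5 ]
  [ 0  1  1  |  9 ]
  [ 0  0  1  |  3 ]
R2 → R2 − R3
  [ 1  1  0  |  5 ]
  [ 0  1  0  |  6 ]
  [ 0  0  1  |  3 ]
R1 → R1 − R2
  [ 1  0  0  |  -1 ]
  [ 0  1  0  |   6 ]
  [ 0  0  1  |   3 ]
Reading off the last column: a = -1, b = 6, c = 3.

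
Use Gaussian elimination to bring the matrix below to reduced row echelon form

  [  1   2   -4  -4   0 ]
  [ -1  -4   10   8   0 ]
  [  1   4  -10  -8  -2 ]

r2 -> r2 + r1
  [ 1   2   -4  -4   0 ]
  [ 0  -2    6   4   0 ]
  [ 1   4  -10  -8  -2 ]
r3 -> r3 − r1
  [ 1   2  -4  -4   0 ]
  [ 0  -2   6   4   0 ]
  [ 0   2  -6  -4  -2 ]
r2 -> -1/2·r2
  [ 1  2  -4  -4   0 ]
  [ 0  1  -3  -2   0 ]
  [ 0  2  -6  -4  -2 ]
r3 -> r3 − 2·r2
  [ 1  2  -4  -4   0 ]
  [ 0  1  -3  -2   0 ]
  [ 0  0   0   0  -2 ]
r3 -> -1/2·r3
  [ 1  2  -4  -4  0 ]
  [ 0  1  -3  -2  0 ]
  [ 0  0   0   0  1 ]
r1 -> r1 − 2·r2
  [ 1  0   2   0  0 ]
  [ 0  1  -3  -2  0 ]
  [ 0  0   0   0  1 ]

[[1, 0, 2, 0, 0], [0, 1, -3, -2, 0], [0, 0, 0, 0, 1]]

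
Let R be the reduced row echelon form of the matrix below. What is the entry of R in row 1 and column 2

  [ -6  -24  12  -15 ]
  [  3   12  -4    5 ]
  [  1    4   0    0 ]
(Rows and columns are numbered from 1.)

4

R1 → -1/6·R1
  [ 1   4  -2  5/2 ]
  [ 3  12  -4    5 ]
  [ 1   4   0    0 ]
R2 → R2 − 3·R1
  [ 1  4  -2   5/2 ]
  [ 0  0   2  -5/2 ]
  [ 1  4   0     0 ]
R3 → R3 − R1
  [ 1  4  -2   5/2 ]
  [ 0  0   2  -5/2 ]
  [ 0  0   2  -5/2 ]
R2 → 1/2·R2
  [ 1  4  -2   5/2 ]
  [ 0  0   1  -5/4 ]
  [ 0  0   2  -5/2 ]
R3 → R3 − 2·R2
  [ 1  4  -2   5/2 ]
  [ 0  0   1  -5/4 ]
  [ 0  0   0     0 ]
R1 → R1 + 2·R2
  [ 1  4  0     0 ]
  [ 0  0  1  -5/4 ]
  [ 0  0  0     0 ]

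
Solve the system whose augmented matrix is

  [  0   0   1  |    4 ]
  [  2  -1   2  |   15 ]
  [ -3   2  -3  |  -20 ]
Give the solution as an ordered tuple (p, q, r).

(6, 5, 4)

R1 <-> R2
  [  2  -1   2  |   15 ]
  [  0   0   1  |    4 ]
  [ -3   2  -3  |  -20 ]
R1 → 1/2·R1
  [  1  -1/2   1  |  15/2 ]
  [  0     0   1  |     4 ]
  [ -3     2  -3  |   -20 ]
R3 → R3 + 3·R1
  [ 1  -1/2  1  |  15/2 ]
  [ 0     0  1  |     4 ]
  [ 0   1/2  0  |   5/2 ]
R2 <-> R3
  [ 1  -1/2  1  |  15/2 ]
  [ 0   1/2  0  |   5/2 ]
  [ 0     0  1  |     4 ]
R2 → 2·R2
  [ 1  -1/2  1  |  15/2 ]
  [ 0     1  0  |     5 ]
  [ 0     0  1  |     4 ]
R1 → R1 − R3
  [ 1  -1/2  0  |  7/2 ]
  [ 0     1  0  |    5 ]
  [ 0     0  1  |    4 ]
R1 → R1 + 1/2·R2
  [ 1  0  0  |  6 ]
  [ 0  1  0  |  5 ]
  [ 0  0  1  |  4 ]
Reading off the last column: p = 6, q = 5, r = 4.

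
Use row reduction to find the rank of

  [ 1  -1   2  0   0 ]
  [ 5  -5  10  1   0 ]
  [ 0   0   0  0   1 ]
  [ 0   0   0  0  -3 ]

rank = 3

Subtract 5 times R1 from R2.
  [ 1  -1  2  0   0 ]
  [ 0   0  0  1   0 ]
  [ 0   0  0  0   1 ]
  [ 0   0  0  0  -3 ]
Add 3 times R3 to R4.
  [ 1  -1  2  0  0 ]
  [ 0   0  0  1  0 ]
  [ 0   0  0  0  1 ]
  [ 0   0  0  0  0 ]
The reduced form has 3 nonzero rows.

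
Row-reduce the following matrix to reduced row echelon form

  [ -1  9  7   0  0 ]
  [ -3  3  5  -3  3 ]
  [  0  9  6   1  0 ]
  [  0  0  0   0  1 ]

R1 -> -1·R1
  [  1  -9  -7   0  0 ]
  [ -3   3   5  -3  3 ]
  [  0   9   6   1  0 ]
  [  0   0   0   0  1 ]
R2 -> R2 + 3·R1
  [ 1   -9   -7   0  0 ]
  [ 0  -24  -16  -3  3 ]
  [ 0    9    6   1  0 ]
  [ 0    0    0   0  1 ]
R2 -> -1/24·R2
  [ 1  -9   -7    0     0 ]
  [ 0   1  2/3  1/8  -1/8 ]
  [ 0   9    6    1     0 ]
  [ 0   0    0    0     1 ]
R3 -> R3 − 9·R2
  [ 1  -9   -7     0     0 ]
  [ 0   1  2/3   1/8  -1/8 ]
  [ 0   0    0  -1/8   9/8 ]
  [ 0   0    0     0     1 ]
R3 -> -8·R3
  [ 1  -9   -7    0     0 ]
  [ 0   1  2/3  1/8  -1/8 ]
  [ 0   0    0    1    -9 ]
  [ 0   0    0    0     1 ]
R3 -> R3 + 9·R4
  [ 1  -9   -7    0     0 ]
  [ 0   1  2/3  1/8  -1/8 ]
  [ 0   0    0    1     0 ]
  [ 0   0    0    0     1 ]
R2 -> R2 + 1/8·R4
  [ 1  -9   -7    0  0 ]
  [ 0   1  2/3  1/8  0 ]
  [ 0   0    0    1  0 ]
  [ 0   0    0    0  1 ]
R2 -> R2 − 1/8·R3
  [ 1  -9   -7  0  0 ]
  [ 0   1  2/3  0  0 ]
  [ 0   0    0  1  0 ]
  [ 0   0    0  0  1 ]
R1 -> R1 + 9·R2
  [ 1  0   -1  0  0 ]
  [ 0  1  2/3  0  0 ]
  [ 0  0    0  1  0 ]
  [ 0  0    0  0  1 ]

[[1, 0, -1, 0, 0], [0, 1, 2/3, 0, 0], [0, 0, 0, 1, 0], [0, 0, 0, 0, 1]]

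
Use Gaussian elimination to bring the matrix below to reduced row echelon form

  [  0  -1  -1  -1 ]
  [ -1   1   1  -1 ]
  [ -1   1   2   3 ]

[[1, 0, 0, 2], [0, 1, 0, -3], [0, 0, 1, 4]]

R1 <-> R2
  [ -1   1   1  -1 ]
  [  0  -1  -1  -1 ]
  [ -1   1   2   3 ]
R1 := -1·R1
  [  1  -1  -1   1 ]
  [  0  -1  -1  -1 ]
  [ -1   1   2   3 ]
R3 := R3 + R1
  [ 1  -1  -1   1 ]
  [ 0  -1  -1  -1 ]
  [ 0   0   1   4 ]
R2 := -1·R2
  [ 1  -1  -1  1 ]
  [ 0   1   1  1 ]
  [ 0   0   1  4 ]
R2 := R2 − R3
  [ 1  -1  -1   1 ]
  [ 0   1   0  -3 ]
  [ 0   0   1   4 ]
R1 := R1 + R3
  [ 1  -1  0   5 ]
  [ 0   1  0  -3 ]
  [ 0   0  1   4 ]
R1 := R1 + R2
  [ 1  0  0   2 ]
  [ 0  1  0  -3 ]
  [ 0  0  1   4 ]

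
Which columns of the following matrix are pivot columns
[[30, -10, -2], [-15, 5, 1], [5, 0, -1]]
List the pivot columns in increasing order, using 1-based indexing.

Multiply ρ1 by 1/30.
Add 15 times ρ1 to ρ2.
Subtract 5 times ρ1 from ρ3.
Swap ρ2 and ρ3.
Multiply ρ2 by 3/5.
Add 1/3 times ρ2 to ρ1.
Pivot columns are the columns containing a leading 1.

1, 2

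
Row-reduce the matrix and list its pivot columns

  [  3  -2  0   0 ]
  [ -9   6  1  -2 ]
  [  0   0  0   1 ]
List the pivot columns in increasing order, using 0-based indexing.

0, 2, 3

ρ1 ← 1/3·ρ1
  [  1  -2/3  0   0 ]
  [ -9     6  1  -2 ]
  [  0     0  0   1 ]
ρ2 ← ρ2 + 9·ρ1
  [ 1  -2/3  0   0 ]
  [ 0     0  1  -2 ]
  [ 0     0  0   1 ]
ρ2 ← ρ2 + 2·ρ3
  [ 1  -2/3  0  0 ]
  [ 0     0  1  0 ]
  [ 0     0  0  1 ]
Pivot columns are the columns containing a leading 1.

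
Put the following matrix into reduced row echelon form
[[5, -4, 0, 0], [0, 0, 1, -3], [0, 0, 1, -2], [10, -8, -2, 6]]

[[1, -4/5, 0, 0], [0, 0, 1, 0], [0, 0, 0, 1], [0, 0, 0, 0]]

ρ1 → 1/5·ρ1
  [  1  -4/5   0   0 ]
  [  0     0   1  -3 ]
  [  0     0   1  -2 ]
  [ 10    -8  -2   6 ]
ρ4 → ρ4 − 10·ρ1
  [ 1  -4/5   0   0 ]
  [ 0     0   1  -3 ]
  [ 0     0   1  -2 ]
  [ 0     0  -2   6 ]
ρ3 → ρ3 − ρ2
  [ 1  -4/5   0   0 ]
  [ 0     0   1  -3 ]
  [ 0     0   0   1 ]
  [ 0     0  -2   6 ]
ρ4 → ρ4 + 2·ρ2
  [ 1  -4/5  0   0 ]
  [ 0     0  1  -3 ]
  [ 0     0  0   1 ]
  [ 0     0  0   0 ]
ρ2 → ρ2 + 3·ρ3
  [ 1  -4/5  0  0 ]
  [ 0     0  1  0 ]
  [ 0     0  0  1 ]
  [ 0     0  0  0 ]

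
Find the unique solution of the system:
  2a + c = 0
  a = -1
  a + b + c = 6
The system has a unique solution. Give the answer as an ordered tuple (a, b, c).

(-1, 5, 2)

Form the augmented matrix and row-reduce:
  [ 2  0  1  |   0 ]
  [ 1  0  0  |  -1 ]
  [ 1  1  1  |   6 ]
r1 → 1/2·r1
  [ 1  0  1/2  |   0 ]
  [ 1  0    0  |  -1 ]
  [ 1  1    1  |   6 ]
r2 → r2 − r1
  [ 1  0   1/2  |   0 ]
  [ 0  0  -1/2  |  -1 ]
  [ 1  1     1  |   6 ]
r3 → r3 − r1
  [ 1  0   1/2  |   0 ]
  [ 0  0  -1/2  |  -1 ]
  [ 0  1   1/2  |   6 ]
r2 ↔ r3
  [ 1  0   1/2  |   0 ]
  [ 0  1   1/2  |   6 ]
  [ 0  0  -1/2  |  -1 ]
r3 → -2·r3
  [ 1  0  1/2  |  0 ]
  [ 0  1  1/2  |  6 ]
  [ 0  0    1  |  2 ]
r2 → r2 − 1/2·r3
  [ 1  0  1/2  |  0 ]
  [ 0  1    0  |  5 ]
  [ 0  0    1  |  2 ]
r1 → r1 − 1/2·r3
  [ 1  0  0  |  -1 ]
  [ 0  1  0  |   5 ]
  [ 0  0  1  |   2 ]
Reading off the last column: a = -1, b = 5, c = 2.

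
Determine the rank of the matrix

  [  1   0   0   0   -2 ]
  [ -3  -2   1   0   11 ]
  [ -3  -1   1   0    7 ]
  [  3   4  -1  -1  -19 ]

rank = 4

Add 3 times R1 to R2.
  [  1   0   0   0   -2 ]
  [  0  -2   1   0    5 ]
  [ -3  -1   1   0    7 ]
  [  3   4  -1  -1  -19 ]
Add 3 times R1 to R3.
  [ 1   0   0   0   -2 ]
  [ 0  -2   1   0    5 ]
  [ 0  -1   1   0    1 ]
  [ 3   4  -1  -1  -19 ]
Subtract 3 times R1 from R4.
  [ 1   0   0   0   -2 ]
  [ 0  -2   1   0    5 ]
  [ 0  -1   1   0    1 ]
  [ 0   4  -1  -1  -13 ]
Multiply R2 by -1/2.
  [ 1   0     0   0    -2 ]
  [ 0   1  -1/2   0  -5/2 ]
  [ 0  -1     1   0     1 ]
  [ 0   4    -1  -1   -13 ]
Add R2 to R3.
  [ 1  0     0   0    -2 ]
  [ 0  1  -1/2   0  -5/2 ]
  [ 0  0   1/2   0  -3/2 ]
  [ 0  4    -1  -1   -13 ]
Subtract 4 times R2 from R4.
  [ 1  0     0   0    -2 ]
  [ 0  1  -1/2   0  -5/2 ]
  [ 0  0   1/2   0  -3/2 ]
  [ 0  0     1  -1    -3 ]
Multiply R3 by 2.
  [ 1  0     0   0    -2 ]
  [ 0  1  -1/2   0  -5/2 ]
  [ 0  0     1   0    -3 ]
  [ 0  0     1  -1    -3 ]
Subtract R3 from R4.
  [ 1  0     0   0    -2 ]
  [ 0  1  -1/2   0  -5/2 ]
  [ 0  0     1   0    -3 ]
  [ 0  0     0  -1     0 ]
Multiply R4 by -1.
  [ 1  0     0  0    -2 ]
  [ 0  1  -1/2  0  -5/2 ]
  [ 0  0     1  0    -3 ]
  [ 0  0     0  1     0 ]
Add 1/2 times R3 to R2.
  [ 1  0  0  0  -2 ]
  [ 0  1  0  0  -4 ]
  [ 0  0  1  0  -3 ]
  [ 0  0  0  1   0 ]
The reduced form has 4 nonzero rows.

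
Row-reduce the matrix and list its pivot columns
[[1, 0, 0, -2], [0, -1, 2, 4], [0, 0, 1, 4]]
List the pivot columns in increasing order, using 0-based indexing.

Multiply R2 by -1.
  [ 1  0   0  -2 ]
  [ 0  1  -2  -4 ]
  [ 0  0   1   4 ]
Add 2 times R3 to R2.
  [ 1  0  0  -2 ]
  [ 0  1  0   4 ]
  [ 0  0  1   4 ]
Pivot columns are the columns containing a leading 1.

0, 1, 2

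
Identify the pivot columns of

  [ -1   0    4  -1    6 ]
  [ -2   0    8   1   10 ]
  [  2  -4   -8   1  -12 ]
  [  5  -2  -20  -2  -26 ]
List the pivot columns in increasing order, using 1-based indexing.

1, 2, 4, 5

Multiply ρ1 by -1.
  [  1   0   -4   1   -6 ]
  [ -2   0    8   1   10 ]
  [  2  -4   -8   1  -12 ]
  [  5  -2  -20  -2  -26 ]
Add 2 times ρ1 to ρ2.
  [ 1   0   -4   1   -6 ]
  [ 0   0    0   3   -2 ]
  [ 2  -4   -8   1  -12 ]
  [ 5  -2  -20  -2  -26 ]
Subtract 2 times ρ1 from ρ3.
  [ 1   0   -4   1   -6 ]
  [ 0   0    0   3   -2 ]
  [ 0  -4    0  -1    0 ]
  [ 5  -2  -20  -2  -26 ]
Subtract 5 times ρ1 from ρ4.
  [ 1   0  -4   1  -6 ]
  [ 0   0   0   3  -2 ]
  [ 0  -4   0  -1   0 ]
  [ 0  -2   0  -7   4 ]
Swap ρ2 and ρ3.
  [ 1   0  -4   1  -6 ]
  [ 0  -4   0  -1   0 ]
  [ 0   0   0   3  -2 ]
  [ 0  -2   0  -7   4 ]
Multiply ρ2 by -1/4.
  [ 1   0  -4    1  -6 ]
  [ 0   1   0  1/4   0 ]
  [ 0   0   0    3  -2 ]
  [ 0  -2   0   -7   4 ]
Add 2 times ρ2 to ρ4.
  [ 1  0  -4      1  -6 ]
  [ 0  1   0    1/4   0 ]
  [ 0  0   0      3  -2 ]
  [ 0  0   0  -13/2   4 ]
Multiply ρ3 by 1/3.
  [ 1  0  -4      1    -6 ]
  [ 0  1   0    1/4     0 ]
  [ 0  0   0      1  -2/3 ]
  [ 0  0   0  -13/2     4 ]
Add 13/2 times ρ3 to ρ4.
  [ 1  0  -4    1    -6 ]
  [ 0  1   0  1/4     0 ]
  [ 0  0   0    1  -2/3 ]
  [ 0  0   0    0  -1/3 ]
Multiply ρ4 by -3.
  [ 1  0  -4    1    -6 ]
  [ 0  1   0  1/4     0 ]
  [ 0  0   0    1  -2/3 ]
  [ 0  0   0    0     1 ]
Add 2/3 times ρ4 to ρ3.
  [ 1  0  -4    1  -6 ]
  [ 0  1   0  1/4   0 ]
  [ 0  0   0    1   0 ]
  [ 0  0   0    0   1 ]
Add 6 times ρ4 to ρ1.
  [ 1  0  -4    1  0 ]
  [ 0  1   0  1/4  0 ]
  [ 0  0   0    1  0 ]
  [ 0  0   0    0  1 ]
Subtract 1/4 times ρ3 from ρ2.
  [ 1  0  -4  1  0 ]
  [ 0  1   0  0  0 ]
  [ 0  0   0  1  0 ]
  [ 0  0   0  0  1 ]
Subtract ρ3 from ρ1.
  [ 1  0  -4  0  0 ]
  [ 0  1   0  0  0 ]
  [ 0  0   0  1  0 ]
  [ 0  0   0  0  1 ]
Pivot columns are the columns containing a leading 1.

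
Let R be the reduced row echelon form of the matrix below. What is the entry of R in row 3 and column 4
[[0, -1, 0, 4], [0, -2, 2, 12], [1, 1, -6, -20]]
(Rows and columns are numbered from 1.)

2

R1 <=> R3
R2 ← -1/2·R2
R3 ← R3 + R2
R3 ← -1·R3
R2 ← R2 + R3
R1 ← R1 + 6·R3
R1 ← R1 − R2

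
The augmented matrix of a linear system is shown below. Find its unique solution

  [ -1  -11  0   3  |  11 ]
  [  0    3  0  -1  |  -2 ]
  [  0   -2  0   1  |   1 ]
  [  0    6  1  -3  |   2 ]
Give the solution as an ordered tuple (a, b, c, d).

(-3, -1, 5, -1)

ρ1 ← -1·ρ1
  [ 1  11  0  -3  |  -11 ]
  [ 0   3  0  -1  |   -2 ]
  [ 0  -2  0   1  |    1 ]
  [ 0   6  1  -3  |    2 ]
ρ2 ← 1/3·ρ2
  [ 1  11  0    -3  |   -11 ]
  [ 0   1  0  -1/3  |  -2/3 ]
  [ 0  -2  0     1  |     1 ]
  [ 0   6  1    -3  |     2 ]
ρ3 ← ρ3 + 2·ρ2
  [ 1  11  0    -3  |   -11 ]
  [ 0   1  0  -1/3  |  -2/3 ]
  [ 0   0  0   1/3  |  -1/3 ]
  [ 0   6  1    -3  |     2 ]
ρ4 ← ρ4 − 6·ρ2
  [ 1  11  0    -3  |   -11 ]
  [ 0   1  0  -1/3  |  -2/3 ]
  [ 0   0  0   1/3  |  -1/3 ]
  [ 0   0  1    -1  |     6 ]
ρ3 <=> ρ4
  [ 1  11  0    -3  |   -11 ]
  [ 0   1  0  -1/3  |  -2/3 ]
  [ 0   0  1    -1  |     6 ]
  [ 0   0  0   1/3  |  -1/3 ]
ρ4 ← 3·ρ4
  [ 1  11  0    -3  |   -11 ]
  [ 0   1  0  -1/3  |  -2/3 ]
  [ 0   0  1    -1  |     6 ]
  [ 0   0  0     1  |    -1 ]
ρ3 ← ρ3 + ρ4
  [ 1  11  0    -3  |   -11 ]
  [ 0   1  0  -1/3  |  -2/3 ]
  [ 0   0  1     0  |     5 ]
  [ 0   0  0     1  |    -1 ]
ρ2 ← ρ2 + 1/3·ρ4
  [ 1  11  0  -3  |  -11 ]
  [ 0   1  0   0  |   -1 ]
  [ 0   0  1   0  |    5 ]
  [ 0   0  0   1  |   -1 ]
ρ1 ← ρ1 + 3·ρ4
  [ 1  11  0  0  |  -14 ]
  [ 0   1  0  0  |   -1 ]
  [ 0   0  1  0  |    5 ]
  [ 0   0  0  1  |   -1 ]
ρ1 ← ρ1 − 11·ρ2
  [ 1  0  0  0  |  -3 ]
  [ 0  1  0  0  |  -1 ]
  [ 0  0  1  0  |   5 ]
  [ 0  0  0  1  |  -1 ]
Reading off the last column: a = -3, b = -1, c = 5, d = -1.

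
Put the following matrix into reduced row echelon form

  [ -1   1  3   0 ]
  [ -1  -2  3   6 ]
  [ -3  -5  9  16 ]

R1 := -1·R1
R2 := R2 + R1
R3 := R3 + 3·R1
R2 := -1/3·R2
R3 := R3 + 8·R2
R1 := R1 + R2

[[1, 0, -3, -2], [0, 1, 0, -2], [0, 0, 0, 0]]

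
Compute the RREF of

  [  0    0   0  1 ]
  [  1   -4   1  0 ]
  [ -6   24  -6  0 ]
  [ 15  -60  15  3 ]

[[1, -4, 1, 0], [0, 0, 0, 1], [0, 0, 0, 0], [0, 0, 0, 0]]

R1 <=> R2
  [  1   -4   1  0 ]
  [  0    0   0  1 ]
  [ -6   24  -6  0 ]
  [ 15  -60  15  3 ]
R3 := R3 + 6·R1
  [  1   -4   1  0 ]
  [  0    0   0  1 ]
  [  0    0   0  0 ]
  [ 15  -60  15  3 ]
R4 := R4 − 15·R1
  [ 1  -4  1  0 ]
  [ 0   0  0  1 ]
  [ 0   0  0  0 ]
  [ 0   0  0  3 ]
R4 := R4 − 3·R2
  [ 1  -4  1  0 ]
  [ 0   0  0  1 ]
  [ 0   0  0  0 ]
  [ 0   0  0  0 ]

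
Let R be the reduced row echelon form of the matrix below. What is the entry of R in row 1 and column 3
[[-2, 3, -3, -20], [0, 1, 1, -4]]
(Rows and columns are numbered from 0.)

R1 -> -1/2·R1
  [ 1  -3/2  3/2  10 ]
  [ 0     1    1  -4 ]
R1 -> R1 + 3/2·R2
  [ 1  0  3   4 ]
  [ 0  1  1  -4 ]

-4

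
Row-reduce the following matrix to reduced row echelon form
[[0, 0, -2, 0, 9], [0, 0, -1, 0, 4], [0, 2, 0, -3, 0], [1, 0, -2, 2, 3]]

[[1, 0, 0, 2, 0], [0, 1, 0, -3/2, 0], [0, 0, 1, 0, 0], [0, 0, 0, 0, 1]]

R1 ↔ R4
R2 ↔ R3
R2 := 1/2·R2
R3 := -1·R3
R4 := R4 + 2·R3
R3 := R3 + 4·R4
R1 := R1 − 3·R4
R1 := R1 + 2·R3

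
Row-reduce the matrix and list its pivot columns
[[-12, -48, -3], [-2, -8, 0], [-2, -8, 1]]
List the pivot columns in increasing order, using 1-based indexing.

ρ1 ← -1/12·ρ1
  [  1   4  1/4 ]
  [ -2  -8    0 ]
  [ -2  -8    1 ]
ρ2 ← ρ2 + 2·ρ1
  [  1   4  1/4 ]
  [  0   0  1/2 ]
  [ -2  -8    1 ]
ρ3 ← ρ3 + 2·ρ1
  [ 1  4  1/4 ]
  [ 0  0  1/2 ]
  [ 0  0  3/2 ]
ρ2 ← 2·ρ2
  [ 1  4  1/4 ]
  [ 0  0    1 ]
  [ 0  0  3/2 ]
ρ3 ← ρ3 − 3/2·ρ2
  [ 1  4  1/4 ]
  [ 0  0    1 ]
  [ 0  0    0 ]
ρ1 ← ρ1 − 1/4·ρ2
  [ 1  4  0 ]
  [ 0  0  1 ]
  [ 0  0  0 ]
Pivot columns are the columns containing a leading 1.

1, 3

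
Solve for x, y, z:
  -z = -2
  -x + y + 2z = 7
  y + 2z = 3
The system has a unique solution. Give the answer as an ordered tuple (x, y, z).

Form the augmented matrix and row-reduce:
  [  0  0  -1  |  -2 ]
  [ -1  1   2  |   7 ]
  [  0  1   2  |   3 ]
R1 <=> R2
R1 := -1·R1
R2 <=> R3
R3 := -1·R3
R2 := R2 − 2·R3
R1 := R1 + 2·R3
R1 := R1 + R2
Reading off the last column: x = -4, y = -1, z = 2.

(-4, -1, 2)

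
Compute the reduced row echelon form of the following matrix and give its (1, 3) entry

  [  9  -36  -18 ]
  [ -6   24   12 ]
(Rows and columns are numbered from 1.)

Multiply ρ1 by 1/9.
Add 6 times ρ1 to ρ2.

-2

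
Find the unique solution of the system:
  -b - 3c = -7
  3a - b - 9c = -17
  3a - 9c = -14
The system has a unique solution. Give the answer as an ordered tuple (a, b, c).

Form the augmented matrix and row-reduce:
  [ 0  -1  -3  |   -7 ]
  [ 3  -1  -9  |  -17 ]
  [ 3   0  -9  |  -14 ]
R1 ↔ R2
  [ 3  -1  -9  |  -17 ]
  [ 0  -1  -3  |   -7 ]
  [ 3   0  -9  |  -14 ]
R1 → 1/3·R1
  [ 1  -1/3  -3  |  -17/3 ]
  [ 0    -1  -3  |     -7 ]
  [ 3     0  -9  |    -14 ]
R3 → R3 − 3·R1
  [ 1  -1/3  -3  |  -17/3 ]
  [ 0    -1  -3  |     -7 ]
  [ 0     1   0  |      3 ]
R2 → -1·R2
  [ 1  -1/3  -3  |  -17/3 ]
  [ 0     1   3  |      7 ]
  [ 0     1   0  |      3 ]
R3 → R3 − R2
  [ 1  -1/3  -3  |  -17/3 ]
  [ 0     1   3  |      7 ]
  [ 0     0  -3  |     -4 ]
R3 → -1/3·R3
  [ 1  -1/3  -3  |  -17/3 ]
  [ 0     1   3  |      7 ]
  [ 0     0   1  |    4/3 ]
R2 → R2 − 3·R3
  [ 1  -1/3  -3  |  -17/3 ]
  [ 0     1   0  |      3 ]
  [ 0     0   1  |    4/3 ]
R1 → R1 + 3·R3
  [ 1  -1/3  0  |  -5/3 ]
  [ 0     1  0  |     3 ]
  [ 0     0  1  |   4/3 ]
R1 → R1 + 1/3·R2
  [ 1  0  0  |  -2/3 ]
  [ 0  1  0  |     3 ]
  [ 0  0  1  |   4/3 ]
Reading off the last column: a = -2/3, b = 3, c = 4/3.

(-2/3, 3, 4/3)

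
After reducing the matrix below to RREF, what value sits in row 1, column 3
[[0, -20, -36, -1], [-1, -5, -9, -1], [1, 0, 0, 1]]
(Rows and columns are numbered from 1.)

ρ1 <-> ρ2
  [ -1   -5   -9  -1 ]
  [  0  -20  -36  -1 ]
  [  1    0    0   1 ]
ρ1 ← -1·ρ1
  [ 1    5    9   1 ]
  [ 0  -20  -36  -1 ]
  [ 1    0    0   1 ]
ρ3 ← ρ3 − ρ1
  [ 1    5    9   1 ]
  [ 0  -20  -36  -1 ]
  [ 0   -5   -9   0 ]
ρ2 ← -1/20·ρ2
  [ 1   5    9     1 ]
  [ 0   1  9/5  1/20 ]
  [ 0  -5   -9     0 ]
ρ3 ← ρ3 + 5·ρ2
  [ 1  5    9     1 ]
  [ 0  1  9/5  1/20 ]
  [ 0  0    0   1/4 ]
ρ3 ← 4·ρ3
  [ 1  5    9     1 ]
  [ 0  1  9/5  1/20 ]
  [ 0  0    0     1 ]
ρ2 ← ρ2 − 1/20·ρ3
  [ 1  5    9  1 ]
  [ 0  1  9/5  0 ]
  [ 0  0    0  1 ]
ρ1 ← ρ1 − ρ3
  [ 1  5    9  0 ]
  [ 0  1  9/5  0 ]
  [ 0  0    0  1 ]
ρ1 ← ρ1 − 5·ρ2
  [ 1  0    0  0 ]
  [ 0  1  9/5  0 ]
  [ 0  0    0  1 ]

0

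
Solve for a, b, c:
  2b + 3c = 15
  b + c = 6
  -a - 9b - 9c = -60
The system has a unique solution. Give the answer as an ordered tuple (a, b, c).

(6, 3, 3)

Form the augmented matrix and row-reduce:
  [  0   2   3  |   15 ]
  [  0   1   1  |    6 ]
  [ -1  -9  -9  |  -60 ]
r1 <=> r3
  [ -1  -9  -9  |  -60 ]
  [  0   1   1  |    6 ]
  [  0   2   3  |   15 ]
r1 → -1·r1
  [ 1  9  9  |  60 ]
  [ 0  1  1  |   6 ]
  [ 0  2  3  |  15 ]
r3 → r3 − 2·r2
  [ 1  9  9  |  60 ]
  [ 0  1  1  |   6 ]
  [ 0  0  1  |   3 ]
r2 → r2 − r3
  [ 1  9  9  |  60 ]
  [ 0  1  0  |   3 ]
  [ 0  0  1  |   3 ]
r1 → r1 − 9·r3
  [ 1  9  0  |  33 ]
  [ 0  1  0  |   3 ]
  [ 0  0  1  |   3 ]
r1 → r1 − 9·r2
  [ 1  0  0  |  6 ]
  [ 0  1  0  |  3 ]
  [ 0  0  1  |  3 ]
Reading off the last column: a = 6, b = 3, c = 3.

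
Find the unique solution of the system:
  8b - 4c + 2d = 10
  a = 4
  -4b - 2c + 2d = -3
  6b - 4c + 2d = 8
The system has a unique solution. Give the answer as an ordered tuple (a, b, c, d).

Form the augmented matrix and row-reduce:
  [ 0   8  -4  2  |  10 ]
  [ 1   0   0  0  |   4 ]
  [ 0  -4  -2  2  |  -3 ]
  [ 0   6  -4  2  |   8 ]
ρ1 <-> ρ2
ρ2 -> 1/8·ρ2
ρ3 -> ρ3 + 4·ρ2
ρ4 -> ρ4 − 6·ρ2
ρ3 -> -1/4·ρ3
ρ4 -> ρ4 + ρ3
ρ4 -> -4·ρ4
ρ3 -> ρ3 + 3/4·ρ4
ρ2 -> ρ2 − 1/4·ρ4
ρ2 -> ρ2 + 1/2·ρ3
Reading off the last column: a = 4, b = 1, c = -1/2, d = 0.

(4, 1, -1/2, 0)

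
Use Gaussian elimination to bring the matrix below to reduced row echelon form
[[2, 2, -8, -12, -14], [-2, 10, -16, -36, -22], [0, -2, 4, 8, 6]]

Multiply ρ1 by 1/2.
  [  1   1   -4   -6   -7 ]
  [ -2  10  -16  -36  -22 ]
  [  0  -2    4    8    6 ]
Add 2 times ρ1 to ρ2.
  [ 1   1   -4   -6   -7 ]
  [ 0  12  -24  -48  -36 ]
  [ 0  -2    4    8    6 ]
Multiply ρ2 by 1/12.
  [ 1   1  -4  -6  -7 ]
  [ 0   1  -2  -4  -3 ]
  [ 0  -2   4   8   6 ]
Add 2 times ρ2 to ρ3.
  [ 1  1  -4  -6  -7 ]
  [ 0  1  -2  -4  -3 ]
  [ 0  0   0   0   0 ]
Subtract ρ2 from ρ1.
  [ 1  0  -2  -2  -4 ]
  [ 0  1  -2  -4  -3 ]
  [ 0  0   0   0   0 ]

[[1, 0, -2, -2, -4], [0, 1, -2, -4, -3], [0, 0, 0, 0, 0]]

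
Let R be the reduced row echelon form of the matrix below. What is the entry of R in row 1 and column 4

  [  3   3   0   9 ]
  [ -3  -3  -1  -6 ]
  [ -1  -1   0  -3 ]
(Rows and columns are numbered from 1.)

3

Multiply R1 by 1/3.
  [  1   1   0   3 ]
  [ -3  -3  -1  -6 ]
  [ -1  -1   0  -3 ]
Add 3 times R1 to R2.
  [  1   1   0   3 ]
  [  0   0  -1   3 ]
  [ -1  -1   0  -3 ]
Add R1 to R3.
  [ 1  1   0  3 ]
  [ 0  0  -1  3 ]
  [ 0  0   0  0 ]
Multiply R2 by -1.
  [ 1  1  0   3 ]
  [ 0  0  1  -3 ]
  [ 0  0  0   0 ]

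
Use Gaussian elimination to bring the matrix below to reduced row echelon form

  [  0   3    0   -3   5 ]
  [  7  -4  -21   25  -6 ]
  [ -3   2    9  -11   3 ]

r1 <=> r2
r1 -> 1/7·r1
r3 -> r3 + 3·r1
r2 -> 1/3·r2
r3 -> r3 − 2/7·r2
r3 -> -21·r3
r2 -> r2 − 5/3·r3
r1 -> r1 + 6/7·r3
r1 -> r1 + 4/7·r2

[[1, 0, -3, 3, 0], [0, 1, 0, -1, 0], [0, 0, 0, 0, 1]]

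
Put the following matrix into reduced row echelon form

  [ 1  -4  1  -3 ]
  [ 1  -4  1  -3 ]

Subtract R1 from R2.
  [ 1  -4  1  -3 ]
  [ 0   0  0   0 ]

[[1, -4, 1, -3], [0, 0, 0, 0]]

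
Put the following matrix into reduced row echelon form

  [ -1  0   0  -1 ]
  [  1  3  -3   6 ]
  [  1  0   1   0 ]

R1 ← -1·R1
  [ 1  0   0  1 ]
  [ 1  3  -3  6 ]
  [ 1  0   1  0 ]
R2 ← R2 − R1
  [ 1  0   0  1 ]
  [ 0  3  -3  5 ]
  [ 1  0   1  0 ]
R3 ← R3 − R1
  [ 1  0   0   1 ]
  [ 0  3  -3   5 ]
  [ 0  0   1  -1 ]
R2 ← 1/3·R2
  [ 1  0   0    1 ]
  [ 0  1  -1  5/3 ]
  [ 0  0   1   -1 ]
R2 ← R2 + R3
  [ 1  0  0    1 ]
  [ 0  1  0  2/3 ]
  [ 0  0  1   -1 ]

[[1, 0, 0, 1], [0, 1, 0, 2/3], [0, 0, 1, -1]]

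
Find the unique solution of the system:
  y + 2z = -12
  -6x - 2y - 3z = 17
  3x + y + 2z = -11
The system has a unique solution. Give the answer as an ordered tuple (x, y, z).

Form the augmented matrix and row-reduce:
  [  0   1   2  |  -12 ]
  [ -6  -2  -3  |   17 ]
  [  3   1   2  |  -11 ]
r1 <=> r2
  [ -6  -2  -3  |   17 ]
  [  0   1   2  |  -12 ]
  [  3   1   2  |  -11 ]
r1 ← -1/6·r1
  [ 1  1/3  1/2  |  -17/6 ]
  [ 0    1    2  |    -12 ]
  [ 3    1    2  |    -11 ]
r3 ← r3 − 3·r1
  [ 1  1/3  1/2  |  -17/6 ]
  [ 0    1    2  |    -12 ]
  [ 0    0  1/2  |   -5/2 ]
r3 ← 2·r3
  [ 1  1/3  1/2  |  -17/6 ]
  [ 0    1    2  |    -12 ]
  [ 0    0    1  |     -5 ]
r2 ← r2 − 2·r3
  [ 1  1/3  1/2  |  -17/6 ]
  [ 0    1    0  |     -2 ]
  [ 0    0    1  |     -5 ]
r1 ← r1 − 1/2·r3
  [ 1  1/3  0  |  -1/3 ]
  [ 0    1  0  |    -2 ]
  [ 0    0  1  |    -5 ]
r1 ← r1 − 1/3·r2
  [ 1  0  0  |  1/3 ]
  [ 0  1  0  |   -2 ]
  [ 0  0  1  |   -5 ]
Reading off the last column: x = 1/3, y = -2, z = -5.

(1/3, -2, -5)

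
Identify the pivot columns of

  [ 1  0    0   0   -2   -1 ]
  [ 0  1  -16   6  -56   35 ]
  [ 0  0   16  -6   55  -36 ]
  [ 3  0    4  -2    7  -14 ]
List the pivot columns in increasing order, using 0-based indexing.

0, 1, 2, 3

R4 -> R4 − 3·R1
  [ 1  0    0   0   -2   -1 ]
  [ 0  1  -16   6  -56   35 ]
  [ 0  0   16  -6   55  -36 ]
  [ 0  0    4  -2   13  -11 ]
R3 -> 1/16·R3
  [ 1  0    0     0     -2    -1 ]
  [ 0  1  -16     6    -56    35 ]
  [ 0  0    1  -3/8  55/16  -9/4 ]
  [ 0  0    4    -2     13   -11 ]
R4 -> R4 − 4·R3
  [ 1  0    0     0     -2    -1 ]
  [ 0  1  -16     6    -56    35 ]
  [ 0  0    1  -3/8  55/16  -9/4 ]
  [ 0  0    0  -1/2   -3/4    -2 ]
R4 -> -2·R4
  [ 1  0    0     0     -2    -1 ]
  [ 0  1  -16     6    -56    35 ]
  [ 0  0    1  -3/8  55/16  -9/4 ]
  [ 0  0    0     1    3/2     4 ]
R3 -> R3 + 3/8·R4
  [ 1  0    0  0   -2    -1 ]
  [ 0  1  -16  6  -56    35 ]
  [ 0  0    1  0    4  -3/4 ]
  [ 0  0    0  1  3/2     4 ]
R2 -> R2 − 6·R4
  [ 1  0    0  0   -2    -1 ]
  [ 0  1  -16  0  -65    11 ]
  [ 0  0    1  0    4  -3/4 ]
  [ 0  0    0  1  3/2     4 ]
R2 -> R2 + 16·R3
  [ 1  0  0  0   -2    -1 ]
  [ 0  1  0  0   -1    -1 ]
  [ 0  0  1  0    4  -3/4 ]
  [ 0  0  0  1  3/2     4 ]
Pivot columns are the columns containing a leading 1.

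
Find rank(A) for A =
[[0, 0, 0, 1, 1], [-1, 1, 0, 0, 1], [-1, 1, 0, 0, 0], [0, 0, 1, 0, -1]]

R1 <=> R2
  [ -1  1  0  0   1 ]
  [  0  0  0  1   1 ]
  [ -1  1  0  0   0 ]
  [  0  0  1  0  -1 ]
R1 := -1·R1
  [  1  -1  0  0  -1 ]
  [  0   0  0  1   1 ]
  [ -1   1  0  0   0 ]
  [  0   0  1  0  -1 ]
R3 := R3 + R1
  [ 1  -1  0  0  -1 ]
  [ 0   0  0  1   1 ]
  [ 0   0  0  0  -1 ]
  [ 0   0  1  0  -1 ]
R2 <=> R4
  [ 1  -1  0  0  -1 ]
  [ 0   0  1  0  -1 ]
  [ 0   0  0  0  -1 ]
  [ 0   0  0  1   1 ]
R3 <=> R4
  [ 1  -1  0  0  -1 ]
  [ 0   0  1  0  -1 ]
  [ 0   0  0  1   1 ]
  [ 0   0  0  0  -1 ]
R4 := -1·R4
  [ 1  -1  0  0  -1 ]
  [ 0   0  1  0  -1 ]
  [ 0   0  0  1   1 ]
  [ 0   0  0  0   1 ]
R3 := R3 − R4
  [ 1  -1  0  0  -1 ]
  [ 0   0  1  0  -1 ]
  [ 0   0  0  1   0 ]
  [ 0   0  0  0   1 ]
R2 := R2 + R4
  [ 1  -1  0  0  -1 ]
  [ 0   0  1  0   0 ]
  [ 0   0  0  1   0 ]
  [ 0   0  0  0   1 ]
R1 := R1 + R4
  [ 1  -1  0  0  0 ]
  [ 0   0  1  0  0 ]
  [ 0   0  0  1  0 ]
  [ 0   0  0  0  1 ]
The reduced form has 4 nonzero rows.

rank = 4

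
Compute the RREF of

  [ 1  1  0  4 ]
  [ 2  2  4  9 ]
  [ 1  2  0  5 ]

R2 := R2 − 2·R1
  [ 1  1  0  4 ]
  [ 0  0  4  1 ]
  [ 1  2  0  5 ]
R3 := R3 − R1
  [ 1  1  0  4 ]
  [ 0  0  4  1 ]
  [ 0  1  0  1 ]
R2 ↔ R3
  [ 1  1  0  4 ]
  [ 0  1  0  1 ]
  [ 0  0  4  1 ]
R3 := 1/4·R3
  [ 1  1  0    4 ]
  [ 0  1  0    1 ]
  [ 0  0  1  1/4 ]
R1 := R1 − R2
  [ 1  0  0    3 ]
  [ 0  1  0    1 ]
  [ 0  0  1  1/4 ]

[[1, 0, 0, 3], [0, 1, 0, 1], [0, 0, 1, 1/4]]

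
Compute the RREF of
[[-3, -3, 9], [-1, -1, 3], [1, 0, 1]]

R1 → -1/3·R1
  [  1   1  -3 ]
  [ -1  -1   3 ]
  [  1   0   1 ]
R2 → R2 + R1
  [ 1  1  -3 ]
  [ 0  0   0 ]
  [ 1  0   1 ]
R3 → R3 − R1
  [ 1   1  -3 ]
  [ 0   0   0 ]
  [ 0  -1   4 ]
R2 <-> R3
  [ 1   1  -3 ]
  [ 0  -1   4 ]
  [ 0   0   0 ]
R2 → -1·R2
  [ 1  1  -3 ]
  [ 0  1  -4 ]
  [ 0  0   0 ]
R1 → R1 − R2
  [ 1  0   1 ]
  [ 0  1  -4 ]
  [ 0  0   0 ]

[[1, 0, 1], [0, 1, -4], [0, 0, 0]]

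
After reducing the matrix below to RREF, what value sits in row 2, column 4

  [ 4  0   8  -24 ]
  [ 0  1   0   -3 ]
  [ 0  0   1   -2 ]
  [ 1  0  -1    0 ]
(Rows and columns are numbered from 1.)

R1 ← 1/4·R1
  [ 1  0   2  -6 ]
  [ 0  1   0  -3 ]
  [ 0  0   1  -2 ]
  [ 1  0  -1   0 ]
R4 ← R4 − R1
  [ 1  0   2  -6 ]
  [ 0  1   0  -3 ]
  [ 0  0   1  -2 ]
  [ 0  0  -3   6 ]
R4 ← R4 + 3·R3
  [ 1  0  2  -6 ]
  [ 0  1  0  -3 ]
  [ 0  0  1  -2 ]
  [ 0  0  0   0 ]
R1 ← R1 − 2·R3
  [ 1  0  0  -2 ]
  [ 0  1  0  -3 ]
  [ 0  0  1  -2 ]
  [ 0  0  0   0 ]

-3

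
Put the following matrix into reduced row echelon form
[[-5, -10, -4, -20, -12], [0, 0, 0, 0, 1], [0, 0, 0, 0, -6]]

[[1, 2, 4/5, 4, 0], [0, 0, 0, 0, 1], [0, 0, 0, 0, 0]]

Multiply R1 by -1/5.
  [ 1  2  4/5  4  12/5 ]
  [ 0  0    0  0     1 ]
  [ 0  0    0  0    -6 ]
Add 6 times R2 to R3.
  [ 1  2  4/5  4  12/5 ]
  [ 0  0    0  0     1 ]
  [ 0  0    0  0     0 ]
Subtract 12/5 times R2 from R1.
  [ 1  2  4/5  4  0 ]
  [ 0  0    0  0  1 ]
  [ 0  0    0  0  0 ]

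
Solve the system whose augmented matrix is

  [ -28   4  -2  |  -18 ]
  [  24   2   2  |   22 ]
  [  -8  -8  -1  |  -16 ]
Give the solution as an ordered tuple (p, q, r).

(1/2, 1, 4)

R1 := -1/28·R1
  [  1  -1/7  1/14  |  9/14 ]
  [ 24     2     2  |    22 ]
  [ -8    -8    -1  |   -16 ]
R2 := R2 − 24·R1
  [  1  -1/7  1/14  |  9/14 ]
  [  0  38/7   2/7  |  46/7 ]
  [ -8    -8    -1  |   -16 ]
R3 := R3 + 8·R1
  [ 1   -1/7  1/14  |   9/14 ]
  [ 0   38/7   2/7  |   46/7 ]
  [ 0  -64/7  -3/7  |  -76/7 ]
R2 := 7/38·R2
  [ 1   -1/7  1/14  |   9/14 ]
  [ 0      1  1/19  |  23/19 ]
  [ 0  -64/7  -3/7  |  -76/7 ]
R3 := R3 + 64/7·R2
  [ 1  -1/7  1/14  |   9/14 ]
  [ 0     1  1/19  |  23/19 ]
  [ 0     0  1/19  |   4/19 ]
R3 := 19·R3
  [ 1  -1/7  1/14  |   9/14 ]
  [ 0     1  1/19  |  23/19 ]
  [ 0     0     1  |      4 ]
R2 := R2 − 1/19·R3
  [ 1  -1/7  1/14  |  9/14 ]
  [ 0     1     0  |     1 ]
  [ 0     0     1  |     4 ]
R1 := R1 − 1/14·R3
  [ 1  -1/7  0  |  5/14 ]
  [ 0     1  0  |     1 ]
  [ 0     0  1  |     4 ]
R1 := R1 + 1/7·R2
  [ 1  0  0  |  1/2 ]
  [ 0  1  0  |    1 ]
  [ 0  0  1  |    4 ]
Reading off the last column: p = 1/2, q = 1, r = 4.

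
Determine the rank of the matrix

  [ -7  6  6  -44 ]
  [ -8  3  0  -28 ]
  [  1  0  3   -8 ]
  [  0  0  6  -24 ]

rank = 3

Multiply ρ1 by -1/7.
Add 8 times ρ1 to ρ2.
Subtract ρ1 from ρ3.
Multiply ρ2 by -7/27.
Subtract 6/7 times ρ2 from ρ3.
Multiply ρ3 by 3/7.
Subtract 6 times ρ3 from ρ4.
Subtract 16/9 times ρ3 from ρ2.
Add 6/7 times ρ3 to ρ1.
Add 6/7 times ρ2 to ρ1.
The reduced form has 3 nonzero rows.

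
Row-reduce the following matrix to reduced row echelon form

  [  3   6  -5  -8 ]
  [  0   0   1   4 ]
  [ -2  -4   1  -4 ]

Multiply R1 by 1/3.
Add 2 times R1 to R3.
Add 7/3 times R2 to R3.
Add 5/3 times R2 to R1.

[[1, 2, 0, 4], [0, 0, 1, 4], [0, 0, 0, 0]]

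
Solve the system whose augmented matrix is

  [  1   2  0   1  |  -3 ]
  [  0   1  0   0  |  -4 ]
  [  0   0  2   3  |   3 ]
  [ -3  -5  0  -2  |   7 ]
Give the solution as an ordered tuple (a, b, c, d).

Add 3 times R1 to R4.
  [ 1  2  0  1  |  -3 ]
  [ 0  1  0  0  |  -4 ]
  [ 0  0  2  3  |   3 ]
  [ 0  1  0  1  |  -2 ]
Subtract R2 from R4.
  [ 1  2  0  1  |  -3 ]
  [ 0  1  0  0  |  -4 ]
  [ 0  0  2  3  |   3 ]
  [ 0  0  0  1  |   2 ]
Multiply R3 by 1/2.
  [ 1  2  0    1  |   -3 ]
  [ 0  1  0    0  |   -4 ]
  [ 0  0  1  3/2  |  3/2 ]
  [ 0  0  0    1  |    2 ]
Subtract 3/2 times R4 from R3.
  [ 1  2  0  1  |    -3 ]
  [ 0  1  0  0  |    -4 ]
  [ 0  0  1  0  |  -3/2 ]
  [ 0  0  0  1  |     2 ]
Subtract R4 from R1.
  [ 1  2  0  0  |    -5 ]
  [ 0  1  0  0  |    -4 ]
  [ 0  0  1  0  |  -3/2 ]
  [ 0  0  0  1  |     2 ]
Subtract 2 times R2 from R1.
  [ 1  0  0  0  |     3 ]
  [ 0  1  0  0  |    -4 ]
  [ 0  0  1  0  |  -3/2 ]
  [ 0  0  0  1  |     2 ]
Reading off the last column: a = 3, b = -4, c = -3/2, d = 2.

(3, -4, -3/2, 2)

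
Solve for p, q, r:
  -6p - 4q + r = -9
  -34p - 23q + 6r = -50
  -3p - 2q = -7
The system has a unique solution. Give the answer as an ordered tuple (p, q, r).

(1, 2, 5)

Form the augmented matrix and row-reduce:
  [  -6   -4  1  |   -9 ]
  [ -34  -23  6  |  -50 ]
  [  -3   -2  0  |   -7 ]
r1 := -1/6·r1
  [   1  2/3  -1/6  |  3/2 ]
  [ -34  -23     6  |  -50 ]
  [  -3   -2     0  |   -7 ]
r2 := r2 + 34·r1
  [  1   2/3  -1/6  |  3/2 ]
  [  0  -1/3   1/3  |    1 ]
  [ -3    -2     0  |   -7 ]
r3 := r3 + 3·r1
  [ 1   2/3  -1/6  |   3/2 ]
  [ 0  -1/3   1/3  |     1 ]
  [ 0     0  -1/2  |  -5/2 ]
r2 := -3·r2
  [ 1  2/3  -1/6  |   3/2 ]
  [ 0    1    -1  |    -3 ]
  [ 0    0  -1/2  |  -5/2 ]
r3 := -2·r3
  [ 1  2/3  -1/6  |  3/2 ]
  [ 0    1    -1  |   -3 ]
  [ 0    0     1  |    5 ]
r2 := r2 + r3
  [ 1  2/3  -1/6  |  3/2 ]
  [ 0    1     0  |    2 ]
  [ 0    0     1  |    5 ]
r1 := r1 + 1/6·r3
  [ 1  2/3  0  |  7/3 ]
  [ 0    1  0  |    2 ]
  [ 0    0  1  |    5 ]
r1 := r1 − 2/3·r2
  [ 1  0  0  |  1 ]
  [ 0  1  0  |  2 ]
  [ 0  0  1  |  5 ]
Reading off the last column: p = 1, q = 2, r = 5.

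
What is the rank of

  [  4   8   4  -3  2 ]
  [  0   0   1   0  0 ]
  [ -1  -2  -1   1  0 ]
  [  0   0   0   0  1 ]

rank = 4

ρ1 → 1/4·ρ1
  [  1   2   1  -3/4  1/2 ]
  [  0   0   1     0    0 ]
  [ -1  -2  -1     1    0 ]
  [  0   0   0     0    1 ]
ρ3 → ρ3 + ρ1
  [ 1  2  1  -3/4  1/2 ]
  [ 0  0  1     0    0 ]
  [ 0  0  0   1/4  1/2 ]
  [ 0  0  0     0    1 ]
ρ3 → 4·ρ3
  [ 1  2  1  -3/4  1/2 ]
  [ 0  0  1     0    0 ]
  [ 0  0  0     1    2 ]
  [ 0  0  0     0    1 ]
ρ3 → ρ3 − 2·ρ4
  [ 1  2  1  -3/4  1/2 ]
  [ 0  0  1     0    0 ]
  [ 0  0  0     1    0 ]
  [ 0  0  0     0    1 ]
ρ1 → ρ1 − 1/2·ρ4
  [ 1  2  1  -3/4  0 ]
  [ 0  0  1     0  0 ]
  [ 0  0  0     1  0 ]
  [ 0  0  0     0  1 ]
ρ1 → ρ1 + 3/4·ρ3
  [ 1  2  1  0  0 ]
  [ 0  0  1  0  0 ]
  [ 0  0  0  1  0 ]
  [ 0  0  0  0  1 ]
ρ1 → ρ1 − ρ2
  [ 1  2  0  0  0 ]
  [ 0  0  1  0  0 ]
  [ 0  0  0  1  0 ]
  [ 0  0  0  0  1 ]
The reduced form has 4 nonzero rows.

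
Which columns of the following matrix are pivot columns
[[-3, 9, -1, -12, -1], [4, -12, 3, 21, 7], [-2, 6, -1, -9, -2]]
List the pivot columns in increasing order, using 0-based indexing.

R1 -> -1/3·R1
  [  1   -3  1/3   4  1/3 ]
  [  4  -12    3  21    7 ]
  [ -2    6   -1  -9   -2 ]
R2 -> R2 − 4·R1
  [  1  -3  1/3   4   1/3 ]
  [  0   0  5/3   5  17/3 ]
  [ -2   6   -1  -9    -2 ]
R3 -> R3 + 2·R1
  [ 1  -3   1/3   4   1/3 ]
  [ 0   0   5/3   5  17/3 ]
  [ 0   0  -1/3  -1  -4/3 ]
R2 -> 3/5·R2
  [ 1  -3   1/3   4   1/3 ]
  [ 0   0     1   3  17/5 ]
  [ 0   0  -1/3  -1  -4/3 ]
R3 -> R3 + 1/3·R2
  [ 1  -3  1/3  4   1/3 ]
  [ 0   0    1  3  17/5 ]
  [ 0   0    0  0  -1/5 ]
R3 -> -5·R3
  [ 1  -3  1/3  4   1/3 ]
  [ 0   0    1  3  17/5 ]
  [ 0   0    0  0     1 ]
R2 -> R2 − 17/5·R3
  [ 1  -3  1/3  4  1/3 ]
  [ 0   0    1  3    0 ]
  [ 0   0    0  0    1 ]
R1 -> R1 − 1/3·R3
  [ 1  -3  1/3  4  0 ]
  [ 0   0    1  3  0 ]
  [ 0   0    0  0  1 ]
R1 -> R1 − 1/3·R2
  [ 1  -3  0  3  0 ]
  [ 0   0  1  3  0 ]
  [ 0   0  0  0  1 ]
Pivot columns are the columns containing a leading 1.

0, 2, 4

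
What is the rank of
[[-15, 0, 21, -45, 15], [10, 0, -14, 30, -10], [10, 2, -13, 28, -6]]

r1 ← -1/15·r1
  [  1  0  -7/5   3   -1 ]
  [ 10  0   -14  30  -10 ]
  [ 10  2   -13  28   -6 ]
r2 ← r2 − 10·r1
  [  1  0  -7/5   3  -1 ]
  [  0  0     0   0   0 ]
  [ 10  2   -13  28  -6 ]
r3 ← r3 − 10·r1
  [ 1  0  -7/5   3  -1 ]
  [ 0  0     0   0   0 ]
  [ 0  2     1  -2   4 ]
r2 <-> r3
  [ 1  0  -7/5   3  -1 ]
  [ 0  2     1  -2   4 ]
  [ 0  0     0   0   0 ]
r2 ← 1/2·r2
  [ 1  0  -7/5   3  -1 ]
  [ 0  1   1/2  -1   2 ]
  [ 0  0     0   0   0 ]
The reduced form has 2 nonzero rows.

rank = 2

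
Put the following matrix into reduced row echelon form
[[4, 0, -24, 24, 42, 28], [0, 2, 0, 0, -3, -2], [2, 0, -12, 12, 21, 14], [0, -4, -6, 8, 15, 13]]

[[1, 0, 0, -2, 3/2, -2], [0, 1, 0, 0, -3/2, -1], [0, 0, 1, -4/3, -3/2, -3/2], [0, 0, 0, 0, 0, 0]]

ρ1 -> 1/4·ρ1
  [ 1   0   -6   6  21/2   7 ]
  [ 0   2    0   0    -3  -2 ]
  [ 2   0  -12  12    21  14 ]
  [ 0  -4   -6   8    15  13 ]
ρ3 -> ρ3 − 2·ρ1
  [ 1   0  -6  6  21/2   7 ]
  [ 0   2   0  0    -3  -2 ]
  [ 0   0   0  0     0   0 ]
  [ 0  -4  -6  8    15  13 ]
ρ2 -> 1/2·ρ2
  [ 1   0  -6  6  21/2   7 ]
  [ 0   1   0  0  -3/2  -1 ]
  [ 0   0   0  0     0   0 ]
  [ 0  -4  -6  8    15  13 ]
ρ4 -> ρ4 + 4·ρ2
  [ 1  0  -6  6  21/2   7 ]
  [ 0  1   0  0  -3/2  -1 ]
  [ 0  0   0  0     0   0 ]
  [ 0  0  -6  8     9   9 ]
ρ3 <-> ρ4
  [ 1  0  -6  6  21/2   7 ]
  [ 0  1   0  0  -3/2  -1 ]
  [ 0  0  -6  8     9   9 ]
  [ 0  0   0  0     0   0 ]
ρ3 -> -1/6·ρ3
  [ 1  0  -6     6  21/2     7 ]
  [ 0  1   0     0  -3/2    -1 ]
  [ 0  0   1  -4/3  -3/2  -3/2 ]
  [ 0  0   0     0     0     0 ]
ρ1 -> ρ1 + 6·ρ3
  [ 1  0  0    -2   3/2    -2 ]
  [ 0  1  0     0  -3/2    -1 ]
  [ 0  0  1  -4/3  -3/2  -3/2 ]
  [ 0  0  0     0     0     0 ]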